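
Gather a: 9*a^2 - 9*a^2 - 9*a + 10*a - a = 0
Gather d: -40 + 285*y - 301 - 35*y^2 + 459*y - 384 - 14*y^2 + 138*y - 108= -49*y^2 + 882*y - 833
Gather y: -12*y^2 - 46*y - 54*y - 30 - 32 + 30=-12*y^2 - 100*y - 32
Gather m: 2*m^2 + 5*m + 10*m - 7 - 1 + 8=2*m^2 + 15*m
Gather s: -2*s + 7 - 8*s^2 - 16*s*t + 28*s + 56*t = -8*s^2 + s*(26 - 16*t) + 56*t + 7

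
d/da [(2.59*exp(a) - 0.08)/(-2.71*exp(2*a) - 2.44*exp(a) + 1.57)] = (7.0189*exp(2*a) - 0.4336*exp(a) + 3.8711)*exp(a)/(7.3441*exp(4*a) + 13.2248*exp(3*a) - 2.5558*exp(2*a) - 7.6616*exp(a) + 2.4649)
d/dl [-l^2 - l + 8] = -2*l - 1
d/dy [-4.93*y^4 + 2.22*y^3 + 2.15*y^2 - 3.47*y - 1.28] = -19.72*y^3 + 6.66*y^2 + 4.3*y - 3.47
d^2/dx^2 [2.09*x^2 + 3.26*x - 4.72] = 4.18000000000000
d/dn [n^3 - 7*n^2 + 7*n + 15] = 3*n^2 - 14*n + 7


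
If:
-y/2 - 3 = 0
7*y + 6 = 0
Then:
No Solution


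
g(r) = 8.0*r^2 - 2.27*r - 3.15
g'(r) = 16.0*r - 2.27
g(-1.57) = 20.13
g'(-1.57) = -27.39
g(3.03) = 63.42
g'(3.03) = 46.21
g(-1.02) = 7.49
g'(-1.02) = -18.59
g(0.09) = -3.29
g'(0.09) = -0.83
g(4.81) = 171.02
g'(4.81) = 74.69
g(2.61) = 45.42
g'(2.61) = 39.49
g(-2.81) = 66.40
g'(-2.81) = -47.23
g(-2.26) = 42.84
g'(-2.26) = -38.43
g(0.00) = -3.15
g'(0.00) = -2.27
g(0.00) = -3.15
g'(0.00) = -2.27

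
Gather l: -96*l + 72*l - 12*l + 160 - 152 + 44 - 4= 48 - 36*l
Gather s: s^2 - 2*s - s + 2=s^2 - 3*s + 2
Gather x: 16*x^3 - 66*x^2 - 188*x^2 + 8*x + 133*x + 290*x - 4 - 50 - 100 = 16*x^3 - 254*x^2 + 431*x - 154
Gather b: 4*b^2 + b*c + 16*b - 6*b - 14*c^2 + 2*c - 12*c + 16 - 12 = 4*b^2 + b*(c + 10) - 14*c^2 - 10*c + 4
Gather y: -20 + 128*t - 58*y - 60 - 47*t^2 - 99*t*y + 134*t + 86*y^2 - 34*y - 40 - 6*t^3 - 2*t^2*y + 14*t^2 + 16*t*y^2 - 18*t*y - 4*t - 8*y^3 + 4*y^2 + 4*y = -6*t^3 - 33*t^2 + 258*t - 8*y^3 + y^2*(16*t + 90) + y*(-2*t^2 - 117*t - 88) - 120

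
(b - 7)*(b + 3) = b^2 - 4*b - 21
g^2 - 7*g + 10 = (g - 5)*(g - 2)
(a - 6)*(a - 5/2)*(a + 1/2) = a^3 - 8*a^2 + 43*a/4 + 15/2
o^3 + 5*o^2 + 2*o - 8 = (o - 1)*(o + 2)*(o + 4)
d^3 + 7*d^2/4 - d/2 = d*(d - 1/4)*(d + 2)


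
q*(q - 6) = q^2 - 6*q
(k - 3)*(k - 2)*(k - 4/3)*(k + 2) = k^4 - 13*k^3/3 + 52*k/3 - 16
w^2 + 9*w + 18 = (w + 3)*(w + 6)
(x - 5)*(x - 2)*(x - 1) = x^3 - 8*x^2 + 17*x - 10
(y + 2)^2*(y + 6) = y^3 + 10*y^2 + 28*y + 24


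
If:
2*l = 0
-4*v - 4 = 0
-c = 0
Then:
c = 0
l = 0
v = -1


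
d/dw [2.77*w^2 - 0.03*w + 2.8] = 5.54*w - 0.03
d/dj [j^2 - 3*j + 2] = 2*j - 3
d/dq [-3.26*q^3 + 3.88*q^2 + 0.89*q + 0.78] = -9.78*q^2 + 7.76*q + 0.89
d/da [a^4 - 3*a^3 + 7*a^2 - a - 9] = 4*a^3 - 9*a^2 + 14*a - 1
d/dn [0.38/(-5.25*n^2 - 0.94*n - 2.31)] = (3.99*n + 0.3572)/(5.25*n^2 + 0.94*n + 2.31)^2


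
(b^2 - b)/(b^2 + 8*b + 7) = b*(b - 1)/(b^2 + 8*b + 7)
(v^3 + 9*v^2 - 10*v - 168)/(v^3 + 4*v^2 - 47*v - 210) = (v^2 + 3*v - 28)/(v^2 - 2*v - 35)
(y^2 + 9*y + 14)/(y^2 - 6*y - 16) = (y + 7)/(y - 8)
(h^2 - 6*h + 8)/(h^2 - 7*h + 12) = (h - 2)/(h - 3)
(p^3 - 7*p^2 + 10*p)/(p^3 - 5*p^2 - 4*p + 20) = p/(p + 2)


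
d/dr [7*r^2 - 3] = 14*r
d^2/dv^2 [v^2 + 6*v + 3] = 2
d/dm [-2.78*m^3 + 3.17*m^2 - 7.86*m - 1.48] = -8.34*m^2 + 6.34*m - 7.86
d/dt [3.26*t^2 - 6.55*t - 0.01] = 6.52*t - 6.55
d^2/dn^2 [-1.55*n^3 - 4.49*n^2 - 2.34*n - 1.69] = -9.3*n - 8.98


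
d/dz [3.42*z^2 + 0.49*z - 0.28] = 6.84*z + 0.49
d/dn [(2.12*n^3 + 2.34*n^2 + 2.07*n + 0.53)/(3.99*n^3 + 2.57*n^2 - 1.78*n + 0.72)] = (-3.8882*n^4 - 24.0658*n^3 - 11.25*n^2 + 0.6454*n + 2.4338)/(15.9201*n^6 + 20.5086*n^5 - 7.5995*n^4 - 3.4036*n^3 + 6.8692*n^2 - 2.5632*n + 0.5184)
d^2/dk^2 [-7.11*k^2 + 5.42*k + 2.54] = -14.2200000000000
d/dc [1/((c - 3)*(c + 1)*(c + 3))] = (-(c - 3)*(c + 1) - (c - 3)*(c + 3) - (c + 1)*(c + 3))/((c - 3)^2*(c + 1)^2*(c + 3)^2)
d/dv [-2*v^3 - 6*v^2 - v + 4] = -6*v^2 - 12*v - 1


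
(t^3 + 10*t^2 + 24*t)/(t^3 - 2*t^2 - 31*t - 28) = t*(t + 6)/(t^2 - 6*t - 7)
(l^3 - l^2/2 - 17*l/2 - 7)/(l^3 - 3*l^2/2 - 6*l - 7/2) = (l + 2)/(l + 1)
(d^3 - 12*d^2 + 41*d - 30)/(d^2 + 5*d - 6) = (d^2 - 11*d + 30)/(d + 6)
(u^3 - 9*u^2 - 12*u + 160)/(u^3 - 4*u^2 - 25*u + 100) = (u^2 - 4*u - 32)/(u^2 + u - 20)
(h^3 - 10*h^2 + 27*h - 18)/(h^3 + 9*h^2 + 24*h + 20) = (h^3 - 10*h^2 + 27*h - 18)/(h^3 + 9*h^2 + 24*h + 20)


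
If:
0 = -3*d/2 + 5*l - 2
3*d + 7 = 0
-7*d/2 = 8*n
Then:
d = -7/3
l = -3/10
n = 49/48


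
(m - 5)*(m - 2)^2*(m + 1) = m^4 - 8*m^3 + 15*m^2 + 4*m - 20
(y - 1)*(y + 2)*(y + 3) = y^3 + 4*y^2 + y - 6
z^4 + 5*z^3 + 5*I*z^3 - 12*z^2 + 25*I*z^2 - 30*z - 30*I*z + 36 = (z - 1)*(z + 6)*(z + 2*I)*(z + 3*I)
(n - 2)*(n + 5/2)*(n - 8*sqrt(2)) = n^3 - 8*sqrt(2)*n^2 + n^2/2 - 4*sqrt(2)*n - 5*n + 40*sqrt(2)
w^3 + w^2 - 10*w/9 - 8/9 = (w - 1)*(w + 2/3)*(w + 4/3)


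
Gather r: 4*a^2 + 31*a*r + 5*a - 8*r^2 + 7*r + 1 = 4*a^2 + 5*a - 8*r^2 + r*(31*a + 7) + 1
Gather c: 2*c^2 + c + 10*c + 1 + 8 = 2*c^2 + 11*c + 9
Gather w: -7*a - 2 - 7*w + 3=-7*a - 7*w + 1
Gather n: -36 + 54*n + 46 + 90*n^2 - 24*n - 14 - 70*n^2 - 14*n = 20*n^2 + 16*n - 4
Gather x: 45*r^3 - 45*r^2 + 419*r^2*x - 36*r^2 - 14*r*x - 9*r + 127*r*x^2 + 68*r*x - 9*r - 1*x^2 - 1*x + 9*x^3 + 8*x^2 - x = 45*r^3 - 81*r^2 - 18*r + 9*x^3 + x^2*(127*r + 7) + x*(419*r^2 + 54*r - 2)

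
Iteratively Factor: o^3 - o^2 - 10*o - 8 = (o + 2)*(o^2 - 3*o - 4) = (o - 4)*(o + 2)*(o + 1)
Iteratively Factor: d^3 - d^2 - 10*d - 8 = (d - 4)*(d^2 + 3*d + 2) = (d - 4)*(d + 2)*(d + 1)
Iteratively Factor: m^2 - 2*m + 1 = (m - 1)*(m - 1)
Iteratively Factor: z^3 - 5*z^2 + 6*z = (z - 3)*(z^2 - 2*z) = z*(z - 3)*(z - 2)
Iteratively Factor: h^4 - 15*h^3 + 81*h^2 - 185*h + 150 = (h - 5)*(h^3 - 10*h^2 + 31*h - 30) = (h - 5)^2*(h^2 - 5*h + 6) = (h - 5)^2*(h - 2)*(h - 3)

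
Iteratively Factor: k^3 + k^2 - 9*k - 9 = (k + 3)*(k^2 - 2*k - 3) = (k - 3)*(k + 3)*(k + 1)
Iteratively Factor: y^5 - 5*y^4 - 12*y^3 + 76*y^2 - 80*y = (y - 2)*(y^4 - 3*y^3 - 18*y^2 + 40*y) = (y - 5)*(y - 2)*(y^3 + 2*y^2 - 8*y) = (y - 5)*(y - 2)*(y + 4)*(y^2 - 2*y) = (y - 5)*(y - 2)^2*(y + 4)*(y)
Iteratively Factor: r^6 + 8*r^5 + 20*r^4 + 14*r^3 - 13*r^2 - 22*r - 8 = (r + 1)*(r^5 + 7*r^4 + 13*r^3 + r^2 - 14*r - 8) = (r + 1)^2*(r^4 + 6*r^3 + 7*r^2 - 6*r - 8) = (r + 1)^2*(r + 2)*(r^3 + 4*r^2 - r - 4) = (r + 1)^3*(r + 2)*(r^2 + 3*r - 4) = (r - 1)*(r + 1)^3*(r + 2)*(r + 4)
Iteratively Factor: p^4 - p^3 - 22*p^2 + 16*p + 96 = (p - 4)*(p^3 + 3*p^2 - 10*p - 24) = (p - 4)*(p - 3)*(p^2 + 6*p + 8) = (p - 4)*(p - 3)*(p + 2)*(p + 4)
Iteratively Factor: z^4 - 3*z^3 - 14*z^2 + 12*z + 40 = (z + 2)*(z^3 - 5*z^2 - 4*z + 20) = (z + 2)^2*(z^2 - 7*z + 10) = (z - 2)*(z + 2)^2*(z - 5)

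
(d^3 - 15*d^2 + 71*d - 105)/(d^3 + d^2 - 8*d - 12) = (d^2 - 12*d + 35)/(d^2 + 4*d + 4)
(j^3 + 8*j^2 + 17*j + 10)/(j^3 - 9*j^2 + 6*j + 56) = (j^2 + 6*j + 5)/(j^2 - 11*j + 28)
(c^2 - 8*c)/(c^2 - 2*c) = (c - 8)/(c - 2)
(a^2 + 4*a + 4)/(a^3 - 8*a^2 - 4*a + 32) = (a + 2)/(a^2 - 10*a + 16)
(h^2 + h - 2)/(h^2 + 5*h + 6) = (h - 1)/(h + 3)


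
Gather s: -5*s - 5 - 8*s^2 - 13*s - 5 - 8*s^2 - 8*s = -16*s^2 - 26*s - 10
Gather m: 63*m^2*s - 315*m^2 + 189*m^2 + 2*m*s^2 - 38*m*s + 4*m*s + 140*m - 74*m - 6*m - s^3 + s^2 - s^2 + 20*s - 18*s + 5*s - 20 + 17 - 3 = m^2*(63*s - 126) + m*(2*s^2 - 34*s + 60) - s^3 + 7*s - 6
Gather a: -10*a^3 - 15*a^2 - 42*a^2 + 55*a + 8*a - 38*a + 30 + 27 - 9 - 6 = -10*a^3 - 57*a^2 + 25*a + 42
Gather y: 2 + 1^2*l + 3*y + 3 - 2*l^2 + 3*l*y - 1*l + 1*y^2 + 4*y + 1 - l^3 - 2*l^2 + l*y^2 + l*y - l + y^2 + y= -l^3 - 4*l^2 - l + y^2*(l + 2) + y*(4*l + 8) + 6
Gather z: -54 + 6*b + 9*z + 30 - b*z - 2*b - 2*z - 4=4*b + z*(7 - b) - 28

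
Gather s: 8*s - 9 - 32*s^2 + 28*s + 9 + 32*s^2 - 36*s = 0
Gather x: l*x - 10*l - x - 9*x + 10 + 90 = -10*l + x*(l - 10) + 100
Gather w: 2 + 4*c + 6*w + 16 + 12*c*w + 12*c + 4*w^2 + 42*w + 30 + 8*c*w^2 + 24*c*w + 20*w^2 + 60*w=16*c + w^2*(8*c + 24) + w*(36*c + 108) + 48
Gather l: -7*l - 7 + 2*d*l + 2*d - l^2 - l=2*d - l^2 + l*(2*d - 8) - 7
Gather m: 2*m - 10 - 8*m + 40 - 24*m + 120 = 150 - 30*m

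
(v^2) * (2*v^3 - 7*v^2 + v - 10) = 2*v^5 - 7*v^4 + v^3 - 10*v^2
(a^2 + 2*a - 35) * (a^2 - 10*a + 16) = a^4 - 8*a^3 - 39*a^2 + 382*a - 560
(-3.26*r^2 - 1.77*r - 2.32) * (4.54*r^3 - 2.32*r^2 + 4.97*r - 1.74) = -14.8004*r^5 - 0.472600000000001*r^4 - 22.6286*r^3 + 2.2579*r^2 - 8.4506*r + 4.0368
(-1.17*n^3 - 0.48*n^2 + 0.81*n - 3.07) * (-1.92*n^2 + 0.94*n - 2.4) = 2.2464*n^5 - 0.1782*n^4 + 0.8016*n^3 + 7.8078*n^2 - 4.8298*n + 7.368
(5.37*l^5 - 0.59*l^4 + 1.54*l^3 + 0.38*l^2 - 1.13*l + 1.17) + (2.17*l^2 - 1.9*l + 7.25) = 5.37*l^5 - 0.59*l^4 + 1.54*l^3 + 2.55*l^2 - 3.03*l + 8.42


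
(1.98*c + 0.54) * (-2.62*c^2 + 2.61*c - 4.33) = -5.1876*c^3 + 3.753*c^2 - 7.164*c - 2.3382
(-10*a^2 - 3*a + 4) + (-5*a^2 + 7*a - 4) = -15*a^2 + 4*a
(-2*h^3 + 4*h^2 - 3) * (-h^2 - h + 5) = 2*h^5 - 2*h^4 - 14*h^3 + 23*h^2 + 3*h - 15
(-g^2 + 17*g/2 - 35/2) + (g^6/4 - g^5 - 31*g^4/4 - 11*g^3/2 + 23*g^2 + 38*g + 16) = g^6/4 - g^5 - 31*g^4/4 - 11*g^3/2 + 22*g^2 + 93*g/2 - 3/2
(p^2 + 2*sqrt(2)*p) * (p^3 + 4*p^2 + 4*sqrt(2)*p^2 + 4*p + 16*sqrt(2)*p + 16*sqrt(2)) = p^5 + 4*p^4 + 6*sqrt(2)*p^4 + 20*p^3 + 24*sqrt(2)*p^3 + 24*sqrt(2)*p^2 + 64*p^2 + 64*p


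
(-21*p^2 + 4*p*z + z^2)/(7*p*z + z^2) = (-3*p + z)/z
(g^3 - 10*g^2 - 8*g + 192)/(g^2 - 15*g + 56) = (g^2 - 2*g - 24)/(g - 7)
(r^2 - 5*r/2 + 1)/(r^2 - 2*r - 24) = (-r^2 + 5*r/2 - 1)/(-r^2 + 2*r + 24)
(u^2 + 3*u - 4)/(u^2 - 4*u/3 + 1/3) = 3*(u + 4)/(3*u - 1)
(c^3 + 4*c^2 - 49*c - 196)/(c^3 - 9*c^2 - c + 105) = (c^2 + 11*c + 28)/(c^2 - 2*c - 15)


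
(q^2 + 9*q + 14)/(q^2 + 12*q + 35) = (q + 2)/(q + 5)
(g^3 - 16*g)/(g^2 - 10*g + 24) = g*(g + 4)/(g - 6)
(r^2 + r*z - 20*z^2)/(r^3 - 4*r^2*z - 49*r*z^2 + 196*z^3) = (-r - 5*z)/(-r^2 + 49*z^2)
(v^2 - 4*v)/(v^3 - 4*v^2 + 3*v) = (v - 4)/(v^2 - 4*v + 3)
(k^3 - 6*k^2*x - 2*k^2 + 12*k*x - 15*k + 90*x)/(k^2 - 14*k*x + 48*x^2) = (-k^2 + 2*k + 15)/(-k + 8*x)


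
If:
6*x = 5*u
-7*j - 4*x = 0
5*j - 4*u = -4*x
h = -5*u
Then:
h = 0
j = 0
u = 0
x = 0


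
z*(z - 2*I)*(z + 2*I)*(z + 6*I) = z^4 + 6*I*z^3 + 4*z^2 + 24*I*z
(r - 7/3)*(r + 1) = r^2 - 4*r/3 - 7/3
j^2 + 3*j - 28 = (j - 4)*(j + 7)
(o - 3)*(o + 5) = o^2 + 2*o - 15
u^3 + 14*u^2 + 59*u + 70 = (u + 2)*(u + 5)*(u + 7)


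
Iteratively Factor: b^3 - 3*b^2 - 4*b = (b)*(b^2 - 3*b - 4) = b*(b + 1)*(b - 4)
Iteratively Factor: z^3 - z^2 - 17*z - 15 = (z + 3)*(z^2 - 4*z - 5) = (z - 5)*(z + 3)*(z + 1)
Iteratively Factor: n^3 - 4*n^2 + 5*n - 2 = (n - 1)*(n^2 - 3*n + 2) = (n - 1)^2*(n - 2)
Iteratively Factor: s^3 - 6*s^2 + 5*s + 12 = (s + 1)*(s^2 - 7*s + 12) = (s - 4)*(s + 1)*(s - 3)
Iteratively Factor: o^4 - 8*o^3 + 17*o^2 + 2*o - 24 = (o - 4)*(o^3 - 4*o^2 + o + 6) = (o - 4)*(o - 3)*(o^2 - o - 2) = (o - 4)*(o - 3)*(o + 1)*(o - 2)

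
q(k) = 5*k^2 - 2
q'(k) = 10*k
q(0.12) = -1.93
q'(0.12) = 1.20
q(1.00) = 3.00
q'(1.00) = 10.00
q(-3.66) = 64.98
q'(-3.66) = -36.60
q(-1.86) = 15.30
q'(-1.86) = -18.60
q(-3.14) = 47.30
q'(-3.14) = -31.40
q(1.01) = 3.10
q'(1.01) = 10.10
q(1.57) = 10.32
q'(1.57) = 15.70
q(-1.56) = 10.17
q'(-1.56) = -15.60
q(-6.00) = 178.00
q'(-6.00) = -60.00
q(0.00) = -2.00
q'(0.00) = 0.00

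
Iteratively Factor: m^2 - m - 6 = (m - 3)*(m + 2)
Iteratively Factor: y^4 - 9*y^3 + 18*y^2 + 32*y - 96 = (y - 3)*(y^3 - 6*y^2 + 32) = (y - 4)*(y - 3)*(y^2 - 2*y - 8) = (y - 4)^2*(y - 3)*(y + 2)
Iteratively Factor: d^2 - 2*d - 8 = (d + 2)*(d - 4)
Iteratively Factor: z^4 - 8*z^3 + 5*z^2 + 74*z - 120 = (z - 2)*(z^3 - 6*z^2 - 7*z + 60) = (z - 4)*(z - 2)*(z^2 - 2*z - 15) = (z - 4)*(z - 2)*(z + 3)*(z - 5)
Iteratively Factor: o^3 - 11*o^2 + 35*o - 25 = (o - 5)*(o^2 - 6*o + 5) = (o - 5)^2*(o - 1)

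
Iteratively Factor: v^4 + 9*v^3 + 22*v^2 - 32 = (v + 2)*(v^3 + 7*v^2 + 8*v - 16) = (v + 2)*(v + 4)*(v^2 + 3*v - 4) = (v - 1)*(v + 2)*(v + 4)*(v + 4)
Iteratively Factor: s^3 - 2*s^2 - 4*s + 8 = (s - 2)*(s^2 - 4) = (s - 2)^2*(s + 2)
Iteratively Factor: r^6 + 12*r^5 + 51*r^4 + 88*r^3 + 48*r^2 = (r)*(r^5 + 12*r^4 + 51*r^3 + 88*r^2 + 48*r) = r^2*(r^4 + 12*r^3 + 51*r^2 + 88*r + 48) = r^2*(r + 4)*(r^3 + 8*r^2 + 19*r + 12) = r^2*(r + 4)^2*(r^2 + 4*r + 3) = r^2*(r + 3)*(r + 4)^2*(r + 1)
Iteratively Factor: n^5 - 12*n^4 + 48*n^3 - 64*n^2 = (n - 4)*(n^4 - 8*n^3 + 16*n^2) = n*(n - 4)*(n^3 - 8*n^2 + 16*n) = n^2*(n - 4)*(n^2 - 8*n + 16) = n^2*(n - 4)^2*(n - 4)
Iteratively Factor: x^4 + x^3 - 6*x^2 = (x - 2)*(x^3 + 3*x^2) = x*(x - 2)*(x^2 + 3*x) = x^2*(x - 2)*(x + 3)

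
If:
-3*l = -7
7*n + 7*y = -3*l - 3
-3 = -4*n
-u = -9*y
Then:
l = 7/3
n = 3/4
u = -549/28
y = -61/28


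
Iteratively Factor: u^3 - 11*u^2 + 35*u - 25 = (u - 5)*(u^2 - 6*u + 5) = (u - 5)*(u - 1)*(u - 5)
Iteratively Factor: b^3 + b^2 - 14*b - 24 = (b - 4)*(b^2 + 5*b + 6) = (b - 4)*(b + 3)*(b + 2)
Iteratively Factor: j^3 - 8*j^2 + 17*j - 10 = (j - 5)*(j^2 - 3*j + 2) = (j - 5)*(j - 2)*(j - 1)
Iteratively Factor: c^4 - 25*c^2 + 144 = (c - 4)*(c^3 + 4*c^2 - 9*c - 36) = (c - 4)*(c - 3)*(c^2 + 7*c + 12) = (c - 4)*(c - 3)*(c + 4)*(c + 3)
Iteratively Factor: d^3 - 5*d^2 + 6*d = (d - 2)*(d^2 - 3*d) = (d - 3)*(d - 2)*(d)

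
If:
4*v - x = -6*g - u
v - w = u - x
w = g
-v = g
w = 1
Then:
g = 1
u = x - 2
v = -1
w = 1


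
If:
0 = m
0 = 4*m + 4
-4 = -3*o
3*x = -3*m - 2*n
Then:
No Solution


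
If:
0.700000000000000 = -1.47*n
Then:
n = -0.48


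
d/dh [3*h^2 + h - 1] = 6*h + 1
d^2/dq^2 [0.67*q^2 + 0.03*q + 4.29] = 1.34000000000000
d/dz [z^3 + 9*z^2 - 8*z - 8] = 3*z^2 + 18*z - 8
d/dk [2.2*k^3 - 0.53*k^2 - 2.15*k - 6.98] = 6.6*k^2 - 1.06*k - 2.15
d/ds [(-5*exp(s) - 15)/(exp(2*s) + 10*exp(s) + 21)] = 5*exp(s)/(exp(2*s) + 14*exp(s) + 49)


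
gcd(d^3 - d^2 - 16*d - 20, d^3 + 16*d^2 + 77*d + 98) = d + 2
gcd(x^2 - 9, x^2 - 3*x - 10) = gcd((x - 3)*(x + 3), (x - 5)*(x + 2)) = 1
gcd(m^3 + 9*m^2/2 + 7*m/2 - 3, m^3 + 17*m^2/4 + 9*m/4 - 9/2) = m^2 + 5*m + 6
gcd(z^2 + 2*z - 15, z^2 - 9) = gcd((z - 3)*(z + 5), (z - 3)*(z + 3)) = z - 3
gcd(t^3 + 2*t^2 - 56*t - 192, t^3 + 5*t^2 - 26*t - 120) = t^2 + 10*t + 24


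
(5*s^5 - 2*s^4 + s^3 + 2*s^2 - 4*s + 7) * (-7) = -35*s^5 + 14*s^4 - 7*s^3 - 14*s^2 + 28*s - 49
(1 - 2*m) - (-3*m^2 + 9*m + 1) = 3*m^2 - 11*m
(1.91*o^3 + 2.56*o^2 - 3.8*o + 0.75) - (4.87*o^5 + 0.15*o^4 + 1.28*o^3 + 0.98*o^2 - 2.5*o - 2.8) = -4.87*o^5 - 0.15*o^4 + 0.63*o^3 + 1.58*o^2 - 1.3*o + 3.55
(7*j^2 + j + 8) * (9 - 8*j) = -56*j^3 + 55*j^2 - 55*j + 72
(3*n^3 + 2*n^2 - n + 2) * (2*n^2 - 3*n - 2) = 6*n^5 - 5*n^4 - 14*n^3 + 3*n^2 - 4*n - 4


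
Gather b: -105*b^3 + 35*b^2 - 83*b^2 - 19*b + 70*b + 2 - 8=-105*b^3 - 48*b^2 + 51*b - 6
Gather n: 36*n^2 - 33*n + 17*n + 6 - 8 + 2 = 36*n^2 - 16*n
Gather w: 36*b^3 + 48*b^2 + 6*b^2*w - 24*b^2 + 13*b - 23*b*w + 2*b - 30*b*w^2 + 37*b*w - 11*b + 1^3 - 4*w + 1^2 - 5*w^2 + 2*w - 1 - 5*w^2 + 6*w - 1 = 36*b^3 + 24*b^2 + 4*b + w^2*(-30*b - 10) + w*(6*b^2 + 14*b + 4)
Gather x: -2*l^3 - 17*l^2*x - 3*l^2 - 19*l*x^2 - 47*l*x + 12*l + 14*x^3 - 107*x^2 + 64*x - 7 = -2*l^3 - 3*l^2 + 12*l + 14*x^3 + x^2*(-19*l - 107) + x*(-17*l^2 - 47*l + 64) - 7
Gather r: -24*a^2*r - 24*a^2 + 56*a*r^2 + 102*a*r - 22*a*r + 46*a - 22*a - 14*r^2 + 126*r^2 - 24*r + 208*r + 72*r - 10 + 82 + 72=-24*a^2 + 24*a + r^2*(56*a + 112) + r*(-24*a^2 + 80*a + 256) + 144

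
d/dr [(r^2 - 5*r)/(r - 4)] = (r^2 - 8*r + 20)/(r^2 - 8*r + 16)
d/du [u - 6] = 1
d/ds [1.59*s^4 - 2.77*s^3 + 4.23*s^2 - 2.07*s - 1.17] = 6.36*s^3 - 8.31*s^2 + 8.46*s - 2.07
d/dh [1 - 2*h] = -2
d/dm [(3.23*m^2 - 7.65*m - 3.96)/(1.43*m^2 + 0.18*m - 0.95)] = (11.5209*m^2 + 5.1886*m + 7.9803)/(2.0449*m^4 + 0.5148*m^3 - 2.6846*m^2 - 0.342*m + 0.9025)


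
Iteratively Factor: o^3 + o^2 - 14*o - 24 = (o + 2)*(o^2 - o - 12) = (o + 2)*(o + 3)*(o - 4)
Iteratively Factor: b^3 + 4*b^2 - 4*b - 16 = (b + 4)*(b^2 - 4) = (b - 2)*(b + 4)*(b + 2)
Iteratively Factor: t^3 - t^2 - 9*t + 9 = (t - 3)*(t^2 + 2*t - 3) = (t - 3)*(t - 1)*(t + 3)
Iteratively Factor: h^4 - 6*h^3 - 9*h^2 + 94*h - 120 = (h - 3)*(h^3 - 3*h^2 - 18*h + 40) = (h - 5)*(h - 3)*(h^2 + 2*h - 8) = (h - 5)*(h - 3)*(h - 2)*(h + 4)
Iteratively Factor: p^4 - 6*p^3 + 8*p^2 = (p - 4)*(p^3 - 2*p^2) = (p - 4)*(p - 2)*(p^2) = p*(p - 4)*(p - 2)*(p)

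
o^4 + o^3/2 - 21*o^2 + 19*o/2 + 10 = (o - 4)*(o - 1)*(o + 1/2)*(o + 5)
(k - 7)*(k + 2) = k^2 - 5*k - 14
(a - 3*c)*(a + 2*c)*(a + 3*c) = a^3 + 2*a^2*c - 9*a*c^2 - 18*c^3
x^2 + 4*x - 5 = (x - 1)*(x + 5)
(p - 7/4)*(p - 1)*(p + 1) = p^3 - 7*p^2/4 - p + 7/4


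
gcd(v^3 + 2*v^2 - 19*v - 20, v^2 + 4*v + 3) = v + 1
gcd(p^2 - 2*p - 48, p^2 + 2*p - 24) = p + 6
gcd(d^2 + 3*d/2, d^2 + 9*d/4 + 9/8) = d + 3/2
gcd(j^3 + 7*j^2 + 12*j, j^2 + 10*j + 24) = j + 4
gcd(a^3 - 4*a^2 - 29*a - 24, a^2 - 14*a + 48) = a - 8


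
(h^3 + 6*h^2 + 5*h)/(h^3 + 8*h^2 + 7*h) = (h + 5)/(h + 7)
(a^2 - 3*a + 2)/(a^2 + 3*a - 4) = (a - 2)/(a + 4)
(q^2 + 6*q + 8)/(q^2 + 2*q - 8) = (q + 2)/(q - 2)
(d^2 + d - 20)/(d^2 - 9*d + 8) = (d^2 + d - 20)/(d^2 - 9*d + 8)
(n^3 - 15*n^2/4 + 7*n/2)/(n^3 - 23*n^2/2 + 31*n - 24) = n*(4*n - 7)/(2*(2*n^2 - 19*n + 24))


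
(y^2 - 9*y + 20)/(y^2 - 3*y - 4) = (y - 5)/(y + 1)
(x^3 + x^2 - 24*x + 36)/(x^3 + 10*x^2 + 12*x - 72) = (x - 3)/(x + 6)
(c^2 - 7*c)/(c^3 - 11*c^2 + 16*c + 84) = c/(c^2 - 4*c - 12)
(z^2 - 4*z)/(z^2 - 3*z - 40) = z*(4 - z)/(-z^2 + 3*z + 40)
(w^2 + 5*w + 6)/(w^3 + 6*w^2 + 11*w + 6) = 1/(w + 1)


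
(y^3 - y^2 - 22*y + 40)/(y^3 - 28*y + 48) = (y + 5)/(y + 6)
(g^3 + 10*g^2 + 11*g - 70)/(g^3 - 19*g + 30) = (g + 7)/(g - 3)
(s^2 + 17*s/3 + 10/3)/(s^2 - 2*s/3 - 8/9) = 3*(s + 5)/(3*s - 4)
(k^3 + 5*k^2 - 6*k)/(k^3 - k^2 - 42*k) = (k - 1)/(k - 7)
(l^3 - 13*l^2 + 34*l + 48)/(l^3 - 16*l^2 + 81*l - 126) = (l^2 - 7*l - 8)/(l^2 - 10*l + 21)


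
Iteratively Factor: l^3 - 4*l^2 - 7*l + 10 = (l - 1)*(l^2 - 3*l - 10) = (l - 5)*(l - 1)*(l + 2)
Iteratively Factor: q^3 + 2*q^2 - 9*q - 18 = (q + 3)*(q^2 - q - 6) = (q - 3)*(q + 3)*(q + 2)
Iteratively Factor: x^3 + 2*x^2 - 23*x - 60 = (x + 3)*(x^2 - x - 20) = (x - 5)*(x + 3)*(x + 4)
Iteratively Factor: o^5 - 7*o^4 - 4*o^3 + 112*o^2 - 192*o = (o - 3)*(o^4 - 4*o^3 - 16*o^2 + 64*o) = (o - 4)*(o - 3)*(o^3 - 16*o) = (o - 4)^2*(o - 3)*(o^2 + 4*o) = (o - 4)^2*(o - 3)*(o + 4)*(o)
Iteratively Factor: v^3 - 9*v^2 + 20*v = (v)*(v^2 - 9*v + 20) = v*(v - 5)*(v - 4)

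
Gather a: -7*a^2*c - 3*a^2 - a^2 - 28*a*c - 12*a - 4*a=a^2*(-7*c - 4) + a*(-28*c - 16)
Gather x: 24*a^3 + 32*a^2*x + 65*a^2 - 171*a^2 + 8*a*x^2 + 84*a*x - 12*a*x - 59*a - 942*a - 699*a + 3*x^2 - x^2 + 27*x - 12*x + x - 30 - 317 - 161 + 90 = 24*a^3 - 106*a^2 - 1700*a + x^2*(8*a + 2) + x*(32*a^2 + 72*a + 16) - 418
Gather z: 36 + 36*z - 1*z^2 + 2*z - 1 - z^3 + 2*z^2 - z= -z^3 + z^2 + 37*z + 35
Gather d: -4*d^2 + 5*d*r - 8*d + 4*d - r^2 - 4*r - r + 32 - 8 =-4*d^2 + d*(5*r - 4) - r^2 - 5*r + 24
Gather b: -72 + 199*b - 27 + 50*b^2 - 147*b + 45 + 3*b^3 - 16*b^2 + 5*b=3*b^3 + 34*b^2 + 57*b - 54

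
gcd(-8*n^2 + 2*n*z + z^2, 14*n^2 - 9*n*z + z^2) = -2*n + z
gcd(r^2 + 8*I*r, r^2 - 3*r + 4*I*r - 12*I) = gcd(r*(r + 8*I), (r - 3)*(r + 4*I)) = 1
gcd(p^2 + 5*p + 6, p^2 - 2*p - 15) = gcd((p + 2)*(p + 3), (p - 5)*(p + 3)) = p + 3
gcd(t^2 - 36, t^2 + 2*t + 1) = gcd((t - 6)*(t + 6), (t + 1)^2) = 1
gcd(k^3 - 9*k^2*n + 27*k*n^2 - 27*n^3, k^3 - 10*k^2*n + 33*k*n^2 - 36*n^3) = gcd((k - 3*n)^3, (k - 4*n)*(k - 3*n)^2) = k^2 - 6*k*n + 9*n^2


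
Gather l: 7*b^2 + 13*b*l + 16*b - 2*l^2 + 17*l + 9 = 7*b^2 + 16*b - 2*l^2 + l*(13*b + 17) + 9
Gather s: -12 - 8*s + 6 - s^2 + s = -s^2 - 7*s - 6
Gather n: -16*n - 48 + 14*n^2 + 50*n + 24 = 14*n^2 + 34*n - 24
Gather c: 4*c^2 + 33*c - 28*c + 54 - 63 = 4*c^2 + 5*c - 9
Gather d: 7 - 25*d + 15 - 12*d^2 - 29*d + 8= -12*d^2 - 54*d + 30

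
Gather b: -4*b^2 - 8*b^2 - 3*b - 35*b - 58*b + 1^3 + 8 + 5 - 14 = -12*b^2 - 96*b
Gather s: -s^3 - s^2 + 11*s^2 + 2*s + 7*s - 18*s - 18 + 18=-s^3 + 10*s^2 - 9*s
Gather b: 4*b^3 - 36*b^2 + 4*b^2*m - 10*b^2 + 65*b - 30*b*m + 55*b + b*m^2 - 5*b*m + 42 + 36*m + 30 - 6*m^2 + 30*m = 4*b^3 + b^2*(4*m - 46) + b*(m^2 - 35*m + 120) - 6*m^2 + 66*m + 72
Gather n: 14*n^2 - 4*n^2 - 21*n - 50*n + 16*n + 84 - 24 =10*n^2 - 55*n + 60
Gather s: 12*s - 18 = 12*s - 18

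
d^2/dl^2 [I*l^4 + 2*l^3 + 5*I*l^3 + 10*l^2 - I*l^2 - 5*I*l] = 12*I*l^2 + l*(12 + 30*I) + 20 - 2*I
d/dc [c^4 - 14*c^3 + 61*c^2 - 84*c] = 4*c^3 - 42*c^2 + 122*c - 84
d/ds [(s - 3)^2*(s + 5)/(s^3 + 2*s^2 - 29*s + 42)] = (3*s^2 + 2*s + 47)/(s^4 + 10*s^3 - 3*s^2 - 140*s + 196)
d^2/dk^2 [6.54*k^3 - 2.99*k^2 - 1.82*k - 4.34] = 39.24*k - 5.98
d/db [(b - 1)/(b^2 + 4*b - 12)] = (b^2 + 4*b - 2*(b - 1)*(b + 2) - 12)/(b^2 + 4*b - 12)^2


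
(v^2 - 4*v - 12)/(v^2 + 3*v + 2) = (v - 6)/(v + 1)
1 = 1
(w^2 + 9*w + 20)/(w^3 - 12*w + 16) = (w + 5)/(w^2 - 4*w + 4)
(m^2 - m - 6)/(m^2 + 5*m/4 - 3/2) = 4*(m - 3)/(4*m - 3)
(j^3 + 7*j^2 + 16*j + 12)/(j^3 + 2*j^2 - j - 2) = (j^2 + 5*j + 6)/(j^2 - 1)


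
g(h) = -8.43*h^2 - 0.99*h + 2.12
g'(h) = -16.86*h - 0.99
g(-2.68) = -55.77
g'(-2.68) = 44.19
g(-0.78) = -2.24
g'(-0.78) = 12.16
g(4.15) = -147.17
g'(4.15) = -70.96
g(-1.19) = -8.64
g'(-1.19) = 19.07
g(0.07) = 2.01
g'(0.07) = -2.17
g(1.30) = -13.41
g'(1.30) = -22.91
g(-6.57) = -355.26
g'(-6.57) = 109.78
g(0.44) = 0.05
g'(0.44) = -8.41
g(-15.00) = -1879.78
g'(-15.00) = 251.91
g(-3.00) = -70.78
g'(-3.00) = 49.59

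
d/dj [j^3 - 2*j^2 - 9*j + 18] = 3*j^2 - 4*j - 9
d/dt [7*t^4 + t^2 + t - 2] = 28*t^3 + 2*t + 1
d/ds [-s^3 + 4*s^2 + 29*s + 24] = -3*s^2 + 8*s + 29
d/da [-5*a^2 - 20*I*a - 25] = -10*a - 20*I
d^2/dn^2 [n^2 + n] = 2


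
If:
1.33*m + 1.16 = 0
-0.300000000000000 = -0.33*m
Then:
No Solution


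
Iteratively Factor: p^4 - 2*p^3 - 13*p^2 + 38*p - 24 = (p + 4)*(p^3 - 6*p^2 + 11*p - 6) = (p - 2)*(p + 4)*(p^2 - 4*p + 3) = (p - 3)*(p - 2)*(p + 4)*(p - 1)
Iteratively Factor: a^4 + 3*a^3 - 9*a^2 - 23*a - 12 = (a + 1)*(a^3 + 2*a^2 - 11*a - 12) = (a + 1)*(a + 4)*(a^2 - 2*a - 3) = (a - 3)*(a + 1)*(a + 4)*(a + 1)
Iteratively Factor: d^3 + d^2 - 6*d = (d + 3)*(d^2 - 2*d) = (d - 2)*(d + 3)*(d)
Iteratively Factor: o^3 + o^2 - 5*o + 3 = (o + 3)*(o^2 - 2*o + 1) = (o - 1)*(o + 3)*(o - 1)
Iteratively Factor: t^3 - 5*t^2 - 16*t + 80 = (t + 4)*(t^2 - 9*t + 20) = (t - 4)*(t + 4)*(t - 5)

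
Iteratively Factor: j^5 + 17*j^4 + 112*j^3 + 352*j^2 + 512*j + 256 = (j + 1)*(j^4 + 16*j^3 + 96*j^2 + 256*j + 256) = (j + 1)*(j + 4)*(j^3 + 12*j^2 + 48*j + 64) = (j + 1)*(j + 4)^2*(j^2 + 8*j + 16) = (j + 1)*(j + 4)^3*(j + 4)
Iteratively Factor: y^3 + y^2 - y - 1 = (y + 1)*(y^2 - 1) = (y - 1)*(y + 1)*(y + 1)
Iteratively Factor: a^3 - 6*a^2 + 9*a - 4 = (a - 1)*(a^2 - 5*a + 4) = (a - 1)^2*(a - 4)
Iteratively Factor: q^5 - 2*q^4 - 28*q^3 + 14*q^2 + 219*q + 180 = (q - 4)*(q^4 + 2*q^3 - 20*q^2 - 66*q - 45) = (q - 4)*(q + 3)*(q^3 - q^2 - 17*q - 15) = (q - 5)*(q - 4)*(q + 3)*(q^2 + 4*q + 3) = (q - 5)*(q - 4)*(q + 1)*(q + 3)*(q + 3)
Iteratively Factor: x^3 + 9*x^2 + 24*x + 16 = (x + 4)*(x^2 + 5*x + 4) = (x + 1)*(x + 4)*(x + 4)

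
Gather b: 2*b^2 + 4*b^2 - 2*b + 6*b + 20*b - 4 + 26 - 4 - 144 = 6*b^2 + 24*b - 126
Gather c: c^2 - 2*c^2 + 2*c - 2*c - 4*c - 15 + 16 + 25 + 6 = -c^2 - 4*c + 32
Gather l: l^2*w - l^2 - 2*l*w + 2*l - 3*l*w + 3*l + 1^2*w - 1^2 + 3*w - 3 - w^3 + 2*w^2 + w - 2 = l^2*(w - 1) + l*(5 - 5*w) - w^3 + 2*w^2 + 5*w - 6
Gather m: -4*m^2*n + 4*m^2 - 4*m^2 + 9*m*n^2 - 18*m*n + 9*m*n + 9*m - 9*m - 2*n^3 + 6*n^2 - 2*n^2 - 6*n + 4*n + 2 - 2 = -4*m^2*n + m*(9*n^2 - 9*n) - 2*n^3 + 4*n^2 - 2*n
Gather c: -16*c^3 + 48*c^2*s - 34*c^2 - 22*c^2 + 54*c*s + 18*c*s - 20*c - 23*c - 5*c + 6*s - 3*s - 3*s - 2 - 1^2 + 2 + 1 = -16*c^3 + c^2*(48*s - 56) + c*(72*s - 48)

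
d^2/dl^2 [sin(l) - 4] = -sin(l)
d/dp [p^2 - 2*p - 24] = 2*p - 2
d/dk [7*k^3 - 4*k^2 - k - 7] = 21*k^2 - 8*k - 1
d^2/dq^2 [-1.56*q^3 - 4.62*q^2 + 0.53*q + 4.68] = -9.36*q - 9.24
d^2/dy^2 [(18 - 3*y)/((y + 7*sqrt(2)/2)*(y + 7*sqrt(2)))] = 12*(-2*y^3 + 36*y^2 + 294*y + 378*sqrt(2)*y + 1029*sqrt(2) + 2058)/(4*y^6 + 126*sqrt(2)*y^5 + 3234*y^4 + 21609*sqrt(2)*y^3 + 158466*y^2 + 302526*sqrt(2)*y + 470596)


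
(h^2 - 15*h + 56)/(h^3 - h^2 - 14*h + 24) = (h^2 - 15*h + 56)/(h^3 - h^2 - 14*h + 24)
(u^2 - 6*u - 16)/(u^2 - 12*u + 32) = (u + 2)/(u - 4)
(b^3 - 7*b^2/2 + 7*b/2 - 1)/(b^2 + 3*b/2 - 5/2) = (2*b^2 - 5*b + 2)/(2*b + 5)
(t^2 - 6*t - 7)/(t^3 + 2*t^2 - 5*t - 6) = (t - 7)/(t^2 + t - 6)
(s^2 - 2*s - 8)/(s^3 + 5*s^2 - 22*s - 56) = 1/(s + 7)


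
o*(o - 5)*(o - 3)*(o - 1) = o^4 - 9*o^3 + 23*o^2 - 15*o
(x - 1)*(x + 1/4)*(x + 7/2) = x^3 + 11*x^2/4 - 23*x/8 - 7/8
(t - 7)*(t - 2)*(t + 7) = t^3 - 2*t^2 - 49*t + 98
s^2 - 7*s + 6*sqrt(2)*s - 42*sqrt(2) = (s - 7)*(s + 6*sqrt(2))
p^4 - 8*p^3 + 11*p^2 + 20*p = p*(p - 5)*(p - 4)*(p + 1)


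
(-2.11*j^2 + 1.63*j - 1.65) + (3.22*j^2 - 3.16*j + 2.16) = 1.11*j^2 - 1.53*j + 0.51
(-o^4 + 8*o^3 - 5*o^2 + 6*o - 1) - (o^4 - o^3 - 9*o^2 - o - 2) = -2*o^4 + 9*o^3 + 4*o^2 + 7*o + 1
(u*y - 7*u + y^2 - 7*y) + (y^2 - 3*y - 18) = u*y - 7*u + 2*y^2 - 10*y - 18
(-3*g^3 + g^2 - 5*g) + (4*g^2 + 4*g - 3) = -3*g^3 + 5*g^2 - g - 3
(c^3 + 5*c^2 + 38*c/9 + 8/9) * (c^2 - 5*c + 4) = c^5 - 151*c^3/9 - 2*c^2/9 + 112*c/9 + 32/9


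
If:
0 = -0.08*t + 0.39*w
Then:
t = 4.875*w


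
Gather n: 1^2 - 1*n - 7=-n - 6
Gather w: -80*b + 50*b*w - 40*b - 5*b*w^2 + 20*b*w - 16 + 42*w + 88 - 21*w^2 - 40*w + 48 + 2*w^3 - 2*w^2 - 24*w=-120*b + 2*w^3 + w^2*(-5*b - 23) + w*(70*b - 22) + 120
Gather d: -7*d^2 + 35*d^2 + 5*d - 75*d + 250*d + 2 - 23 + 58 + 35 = 28*d^2 + 180*d + 72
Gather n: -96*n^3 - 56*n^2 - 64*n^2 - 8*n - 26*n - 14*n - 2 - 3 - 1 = -96*n^3 - 120*n^2 - 48*n - 6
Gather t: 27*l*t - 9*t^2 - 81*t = -9*t^2 + t*(27*l - 81)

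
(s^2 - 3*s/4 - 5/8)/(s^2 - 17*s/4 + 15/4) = (s + 1/2)/(s - 3)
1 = 1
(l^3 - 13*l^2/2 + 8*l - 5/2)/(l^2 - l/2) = l - 6 + 5/l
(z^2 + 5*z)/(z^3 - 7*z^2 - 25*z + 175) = z/(z^2 - 12*z + 35)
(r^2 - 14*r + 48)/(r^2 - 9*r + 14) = (r^2 - 14*r + 48)/(r^2 - 9*r + 14)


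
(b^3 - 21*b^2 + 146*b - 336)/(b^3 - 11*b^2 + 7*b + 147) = (b^2 - 14*b + 48)/(b^2 - 4*b - 21)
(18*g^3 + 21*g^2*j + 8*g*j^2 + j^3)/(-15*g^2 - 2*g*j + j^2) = (-6*g^2 - 5*g*j - j^2)/(5*g - j)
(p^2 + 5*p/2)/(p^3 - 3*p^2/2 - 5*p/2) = (2*p + 5)/(2*p^2 - 3*p - 5)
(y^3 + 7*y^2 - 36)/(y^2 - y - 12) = (y^2 + 4*y - 12)/(y - 4)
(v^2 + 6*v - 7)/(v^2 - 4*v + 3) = (v + 7)/(v - 3)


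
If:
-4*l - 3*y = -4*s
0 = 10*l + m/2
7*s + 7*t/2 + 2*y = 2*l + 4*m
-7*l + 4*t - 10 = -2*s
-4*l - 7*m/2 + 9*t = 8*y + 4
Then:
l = -670/4721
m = 13400/4721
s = 1676/4721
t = 9792/4721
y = 3128/4721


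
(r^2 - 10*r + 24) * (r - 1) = r^3 - 11*r^2 + 34*r - 24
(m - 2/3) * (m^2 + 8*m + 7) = m^3 + 22*m^2/3 + 5*m/3 - 14/3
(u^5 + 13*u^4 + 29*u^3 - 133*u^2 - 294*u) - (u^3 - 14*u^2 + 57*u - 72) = u^5 + 13*u^4 + 28*u^3 - 119*u^2 - 351*u + 72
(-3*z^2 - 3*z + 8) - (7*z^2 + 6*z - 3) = -10*z^2 - 9*z + 11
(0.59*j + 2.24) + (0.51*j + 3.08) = 1.1*j + 5.32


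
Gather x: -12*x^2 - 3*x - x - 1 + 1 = -12*x^2 - 4*x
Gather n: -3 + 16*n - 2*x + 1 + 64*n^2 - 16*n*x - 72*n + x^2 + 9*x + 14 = 64*n^2 + n*(-16*x - 56) + x^2 + 7*x + 12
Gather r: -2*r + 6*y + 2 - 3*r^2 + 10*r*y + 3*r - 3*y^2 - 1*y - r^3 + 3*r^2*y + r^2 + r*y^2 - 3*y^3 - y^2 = -r^3 + r^2*(3*y - 2) + r*(y^2 + 10*y + 1) - 3*y^3 - 4*y^2 + 5*y + 2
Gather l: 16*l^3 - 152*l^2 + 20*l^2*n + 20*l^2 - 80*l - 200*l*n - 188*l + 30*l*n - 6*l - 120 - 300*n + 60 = 16*l^3 + l^2*(20*n - 132) + l*(-170*n - 274) - 300*n - 60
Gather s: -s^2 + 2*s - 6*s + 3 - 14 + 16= -s^2 - 4*s + 5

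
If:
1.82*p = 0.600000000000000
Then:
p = 0.33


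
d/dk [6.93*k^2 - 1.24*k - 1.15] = 13.86*k - 1.24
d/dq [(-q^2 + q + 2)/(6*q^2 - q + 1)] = (-5*q^2 - 26*q + 3)/(36*q^4 - 12*q^3 + 13*q^2 - 2*q + 1)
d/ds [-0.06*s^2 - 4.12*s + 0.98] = -0.12*s - 4.12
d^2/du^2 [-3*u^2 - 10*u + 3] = -6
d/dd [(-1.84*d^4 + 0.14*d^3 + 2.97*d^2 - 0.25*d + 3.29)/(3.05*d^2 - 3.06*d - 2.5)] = (-11.224*d^5 + 17.3182*d^4 + 17.5432*d^3 - 9.3757*d^2 - 34.919*d + 10.6924)/(9.3025*d^4 - 18.666*d^3 - 5.8864*d^2 + 15.3*d + 6.25)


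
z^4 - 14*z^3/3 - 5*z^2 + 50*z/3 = z*(z - 5)*(z - 5/3)*(z + 2)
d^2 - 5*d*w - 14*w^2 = (d - 7*w)*(d + 2*w)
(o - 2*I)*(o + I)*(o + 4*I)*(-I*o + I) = -I*o^4 + 3*o^3 + I*o^3 - 3*o^2 - 6*I*o^2 + 8*o + 6*I*o - 8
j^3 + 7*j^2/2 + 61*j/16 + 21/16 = (j + 3/4)*(j + 1)*(j + 7/4)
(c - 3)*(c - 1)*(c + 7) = c^3 + 3*c^2 - 25*c + 21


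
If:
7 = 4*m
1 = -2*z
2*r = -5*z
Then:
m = 7/4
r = 5/4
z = -1/2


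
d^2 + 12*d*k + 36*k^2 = (d + 6*k)^2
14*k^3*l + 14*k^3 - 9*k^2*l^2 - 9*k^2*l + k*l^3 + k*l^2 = (-7*k + l)*(-2*k + l)*(k*l + k)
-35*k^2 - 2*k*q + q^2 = (-7*k + q)*(5*k + q)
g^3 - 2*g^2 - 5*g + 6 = (g - 3)*(g - 1)*(g + 2)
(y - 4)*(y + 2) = y^2 - 2*y - 8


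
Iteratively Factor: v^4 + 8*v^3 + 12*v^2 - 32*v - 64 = (v - 2)*(v^3 + 10*v^2 + 32*v + 32) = (v - 2)*(v + 4)*(v^2 + 6*v + 8) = (v - 2)*(v + 2)*(v + 4)*(v + 4)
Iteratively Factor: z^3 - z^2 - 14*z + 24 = (z + 4)*(z^2 - 5*z + 6) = (z - 3)*(z + 4)*(z - 2)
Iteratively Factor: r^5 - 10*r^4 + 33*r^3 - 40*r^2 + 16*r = (r - 4)*(r^4 - 6*r^3 + 9*r^2 - 4*r) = (r - 4)*(r - 1)*(r^3 - 5*r^2 + 4*r) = r*(r - 4)*(r - 1)*(r^2 - 5*r + 4) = r*(r - 4)*(r - 1)^2*(r - 4)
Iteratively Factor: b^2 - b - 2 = (b + 1)*(b - 2)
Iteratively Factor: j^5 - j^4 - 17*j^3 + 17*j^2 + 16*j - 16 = (j + 4)*(j^4 - 5*j^3 + 3*j^2 + 5*j - 4) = (j + 1)*(j + 4)*(j^3 - 6*j^2 + 9*j - 4) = (j - 4)*(j + 1)*(j + 4)*(j^2 - 2*j + 1) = (j - 4)*(j - 1)*(j + 1)*(j + 4)*(j - 1)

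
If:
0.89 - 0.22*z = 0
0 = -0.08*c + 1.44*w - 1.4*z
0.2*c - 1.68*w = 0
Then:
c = 61.95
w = 7.37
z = 4.05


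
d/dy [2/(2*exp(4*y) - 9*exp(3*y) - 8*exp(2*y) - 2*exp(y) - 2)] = (-16*exp(3*y) + 54*exp(2*y) + 32*exp(y) + 4)*exp(y)/(-2*exp(4*y) + 9*exp(3*y) + 8*exp(2*y) + 2*exp(y) + 2)^2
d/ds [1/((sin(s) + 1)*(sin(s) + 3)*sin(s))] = (-8*sin(s) + 3*cos(s)^2 - 6)*cos(s)/((sin(s) + 1)^2*(sin(s) + 3)^2*sin(s)^2)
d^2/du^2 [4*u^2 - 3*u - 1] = 8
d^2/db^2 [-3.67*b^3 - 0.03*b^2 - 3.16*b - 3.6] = -22.02*b - 0.06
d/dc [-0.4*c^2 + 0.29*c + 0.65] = 0.29 - 0.8*c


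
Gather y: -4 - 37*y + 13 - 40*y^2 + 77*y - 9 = -40*y^2 + 40*y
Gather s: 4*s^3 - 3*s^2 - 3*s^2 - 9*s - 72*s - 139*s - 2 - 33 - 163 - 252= 4*s^3 - 6*s^2 - 220*s - 450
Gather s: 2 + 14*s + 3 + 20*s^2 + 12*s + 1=20*s^2 + 26*s + 6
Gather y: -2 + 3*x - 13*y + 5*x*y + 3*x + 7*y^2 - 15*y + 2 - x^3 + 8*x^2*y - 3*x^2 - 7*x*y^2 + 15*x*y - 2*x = -x^3 - 3*x^2 + 4*x + y^2*(7 - 7*x) + y*(8*x^2 + 20*x - 28)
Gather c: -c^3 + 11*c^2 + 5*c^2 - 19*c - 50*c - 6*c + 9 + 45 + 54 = -c^3 + 16*c^2 - 75*c + 108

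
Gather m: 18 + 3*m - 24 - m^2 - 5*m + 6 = -m^2 - 2*m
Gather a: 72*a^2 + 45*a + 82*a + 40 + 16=72*a^2 + 127*a + 56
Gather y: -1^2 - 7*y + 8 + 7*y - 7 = 0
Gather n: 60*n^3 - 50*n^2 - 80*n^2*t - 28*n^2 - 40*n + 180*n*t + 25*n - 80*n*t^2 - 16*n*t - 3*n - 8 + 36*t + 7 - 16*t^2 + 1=60*n^3 + n^2*(-80*t - 78) + n*(-80*t^2 + 164*t - 18) - 16*t^2 + 36*t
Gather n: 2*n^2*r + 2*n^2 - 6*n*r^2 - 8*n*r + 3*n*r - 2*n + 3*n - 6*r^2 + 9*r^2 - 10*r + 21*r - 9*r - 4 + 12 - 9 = n^2*(2*r + 2) + n*(-6*r^2 - 5*r + 1) + 3*r^2 + 2*r - 1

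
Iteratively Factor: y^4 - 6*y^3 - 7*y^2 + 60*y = (y - 5)*(y^3 - y^2 - 12*y) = (y - 5)*(y + 3)*(y^2 - 4*y) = y*(y - 5)*(y + 3)*(y - 4)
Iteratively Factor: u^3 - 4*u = (u + 2)*(u^2 - 2*u) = u*(u + 2)*(u - 2)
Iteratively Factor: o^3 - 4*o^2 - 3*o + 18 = (o - 3)*(o^2 - o - 6) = (o - 3)*(o + 2)*(o - 3)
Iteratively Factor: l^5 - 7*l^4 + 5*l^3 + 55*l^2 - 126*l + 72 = (l - 2)*(l^4 - 5*l^3 - 5*l^2 + 45*l - 36) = (l - 3)*(l - 2)*(l^3 - 2*l^2 - 11*l + 12) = (l - 4)*(l - 3)*(l - 2)*(l^2 + 2*l - 3) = (l - 4)*(l - 3)*(l - 2)*(l + 3)*(l - 1)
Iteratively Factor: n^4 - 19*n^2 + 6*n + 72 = (n + 2)*(n^3 - 2*n^2 - 15*n + 36) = (n - 3)*(n + 2)*(n^2 + n - 12) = (n - 3)*(n + 2)*(n + 4)*(n - 3)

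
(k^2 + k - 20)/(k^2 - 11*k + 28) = (k + 5)/(k - 7)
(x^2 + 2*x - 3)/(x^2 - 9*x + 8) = (x + 3)/(x - 8)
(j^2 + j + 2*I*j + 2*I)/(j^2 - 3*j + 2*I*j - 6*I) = (j + 1)/(j - 3)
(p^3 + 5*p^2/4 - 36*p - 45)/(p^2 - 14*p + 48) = (4*p^2 + 29*p + 30)/(4*(p - 8))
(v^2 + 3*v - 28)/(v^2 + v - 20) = (v + 7)/(v + 5)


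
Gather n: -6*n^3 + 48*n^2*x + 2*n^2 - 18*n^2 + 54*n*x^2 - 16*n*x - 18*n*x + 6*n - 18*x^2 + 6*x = -6*n^3 + n^2*(48*x - 16) + n*(54*x^2 - 34*x + 6) - 18*x^2 + 6*x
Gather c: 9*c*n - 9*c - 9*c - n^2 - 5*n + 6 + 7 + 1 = c*(9*n - 18) - n^2 - 5*n + 14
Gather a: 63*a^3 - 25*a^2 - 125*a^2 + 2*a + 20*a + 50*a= 63*a^3 - 150*a^2 + 72*a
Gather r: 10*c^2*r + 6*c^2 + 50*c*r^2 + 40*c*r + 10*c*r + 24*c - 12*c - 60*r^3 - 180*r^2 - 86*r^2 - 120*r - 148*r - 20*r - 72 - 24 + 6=6*c^2 + 12*c - 60*r^3 + r^2*(50*c - 266) + r*(10*c^2 + 50*c - 288) - 90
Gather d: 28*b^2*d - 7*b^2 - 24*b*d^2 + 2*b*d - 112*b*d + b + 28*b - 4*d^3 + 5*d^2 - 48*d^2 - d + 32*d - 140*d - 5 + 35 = -7*b^2 + 29*b - 4*d^3 + d^2*(-24*b - 43) + d*(28*b^2 - 110*b - 109) + 30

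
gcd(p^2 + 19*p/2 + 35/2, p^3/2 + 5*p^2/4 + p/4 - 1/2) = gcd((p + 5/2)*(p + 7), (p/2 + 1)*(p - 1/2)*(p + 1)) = 1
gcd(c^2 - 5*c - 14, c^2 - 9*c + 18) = 1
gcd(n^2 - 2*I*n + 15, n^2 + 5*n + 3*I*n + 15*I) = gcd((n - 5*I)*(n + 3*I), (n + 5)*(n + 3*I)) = n + 3*I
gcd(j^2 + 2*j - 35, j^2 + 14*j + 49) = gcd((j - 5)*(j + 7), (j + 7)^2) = j + 7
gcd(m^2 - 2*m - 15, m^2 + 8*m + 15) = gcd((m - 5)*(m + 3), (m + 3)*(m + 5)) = m + 3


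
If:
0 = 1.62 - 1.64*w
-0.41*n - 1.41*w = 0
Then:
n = -3.40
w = 0.99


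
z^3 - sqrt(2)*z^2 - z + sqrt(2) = (z - 1)*(z + 1)*(z - sqrt(2))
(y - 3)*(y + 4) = y^2 + y - 12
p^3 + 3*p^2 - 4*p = p*(p - 1)*(p + 4)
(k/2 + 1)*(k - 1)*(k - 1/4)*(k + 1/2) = k^4/2 + 5*k^3/8 - 15*k^2/16 - 5*k/16 + 1/8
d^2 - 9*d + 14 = (d - 7)*(d - 2)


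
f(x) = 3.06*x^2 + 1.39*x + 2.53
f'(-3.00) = -16.97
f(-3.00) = 25.90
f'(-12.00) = -72.05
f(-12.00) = 426.49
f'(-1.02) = -4.85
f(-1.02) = 4.30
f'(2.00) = 13.63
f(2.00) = 17.55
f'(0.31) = 3.29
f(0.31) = 3.25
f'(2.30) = 15.47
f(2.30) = 21.91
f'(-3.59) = -20.58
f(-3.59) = 36.98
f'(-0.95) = -4.42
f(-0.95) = 3.97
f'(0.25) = 2.92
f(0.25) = 3.07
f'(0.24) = 2.86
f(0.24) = 3.04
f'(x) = 6.12*x + 1.39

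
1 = 1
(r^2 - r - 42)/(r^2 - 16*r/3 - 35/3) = 3*(r + 6)/(3*r + 5)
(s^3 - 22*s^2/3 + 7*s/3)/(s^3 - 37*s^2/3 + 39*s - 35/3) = s/(s - 5)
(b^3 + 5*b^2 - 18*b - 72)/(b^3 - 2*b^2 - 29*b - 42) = (b^2 + 2*b - 24)/(b^2 - 5*b - 14)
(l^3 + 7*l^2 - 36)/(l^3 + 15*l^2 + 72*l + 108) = (l - 2)/(l + 6)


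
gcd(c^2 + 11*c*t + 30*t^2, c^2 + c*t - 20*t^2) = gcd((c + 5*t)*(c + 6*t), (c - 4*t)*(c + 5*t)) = c + 5*t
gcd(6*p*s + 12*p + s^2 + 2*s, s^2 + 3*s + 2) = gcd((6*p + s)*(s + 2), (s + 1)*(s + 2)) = s + 2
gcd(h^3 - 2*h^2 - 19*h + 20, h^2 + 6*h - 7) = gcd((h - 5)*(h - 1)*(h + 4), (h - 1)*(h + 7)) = h - 1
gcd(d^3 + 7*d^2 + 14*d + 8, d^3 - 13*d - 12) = d + 1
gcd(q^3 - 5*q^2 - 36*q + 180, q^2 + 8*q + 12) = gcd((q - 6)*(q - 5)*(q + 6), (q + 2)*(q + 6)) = q + 6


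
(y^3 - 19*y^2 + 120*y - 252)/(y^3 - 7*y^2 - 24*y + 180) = (y - 7)/(y + 5)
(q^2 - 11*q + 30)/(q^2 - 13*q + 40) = (q - 6)/(q - 8)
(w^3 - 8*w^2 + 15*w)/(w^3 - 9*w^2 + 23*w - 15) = w/(w - 1)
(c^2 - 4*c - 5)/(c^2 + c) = (c - 5)/c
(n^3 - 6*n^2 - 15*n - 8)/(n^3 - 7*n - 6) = (n^2 - 7*n - 8)/(n^2 - n - 6)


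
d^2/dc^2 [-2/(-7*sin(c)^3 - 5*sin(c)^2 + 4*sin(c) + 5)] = 2*(-441*sin(c)^6 - 385*sin(c)^5 + 544*sin(c)^4 + 305*sin(c)^3 - 134*sin(c)^2 + 110*sin(c) + 82)/(7*sin(c)^3 + 5*sin(c)^2 - 4*sin(c) - 5)^3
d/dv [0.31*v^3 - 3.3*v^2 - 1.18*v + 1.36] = 0.93*v^2 - 6.6*v - 1.18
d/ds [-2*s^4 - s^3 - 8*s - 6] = -8*s^3 - 3*s^2 - 8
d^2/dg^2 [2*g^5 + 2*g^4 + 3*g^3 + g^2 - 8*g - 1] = 40*g^3 + 24*g^2 + 18*g + 2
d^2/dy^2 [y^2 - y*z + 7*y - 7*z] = 2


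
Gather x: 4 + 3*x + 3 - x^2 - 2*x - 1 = -x^2 + x + 6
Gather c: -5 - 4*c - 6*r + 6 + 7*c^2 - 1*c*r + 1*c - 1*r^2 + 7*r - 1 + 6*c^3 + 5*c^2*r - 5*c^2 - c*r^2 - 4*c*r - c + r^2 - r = 6*c^3 + c^2*(5*r + 2) + c*(-r^2 - 5*r - 4)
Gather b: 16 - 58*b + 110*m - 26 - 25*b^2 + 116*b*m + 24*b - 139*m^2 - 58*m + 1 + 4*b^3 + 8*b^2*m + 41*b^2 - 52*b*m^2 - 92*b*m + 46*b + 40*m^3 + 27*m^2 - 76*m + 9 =4*b^3 + b^2*(8*m + 16) + b*(-52*m^2 + 24*m + 12) + 40*m^3 - 112*m^2 - 24*m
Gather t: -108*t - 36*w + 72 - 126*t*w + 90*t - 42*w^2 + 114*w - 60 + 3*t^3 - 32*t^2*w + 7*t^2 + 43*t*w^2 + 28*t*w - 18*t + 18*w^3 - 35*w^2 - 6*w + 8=3*t^3 + t^2*(7 - 32*w) + t*(43*w^2 - 98*w - 36) + 18*w^3 - 77*w^2 + 72*w + 20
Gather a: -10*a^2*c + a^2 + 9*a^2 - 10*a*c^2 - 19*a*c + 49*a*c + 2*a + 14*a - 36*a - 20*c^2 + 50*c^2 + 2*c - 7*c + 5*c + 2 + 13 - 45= a^2*(10 - 10*c) + a*(-10*c^2 + 30*c - 20) + 30*c^2 - 30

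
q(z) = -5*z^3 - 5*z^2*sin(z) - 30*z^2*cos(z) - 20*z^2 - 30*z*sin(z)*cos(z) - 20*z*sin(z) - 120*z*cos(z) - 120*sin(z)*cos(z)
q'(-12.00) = 108.47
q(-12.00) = 3180.82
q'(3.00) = 30.35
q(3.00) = 323.22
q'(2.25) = 387.78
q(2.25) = 143.74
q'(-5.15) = 31.55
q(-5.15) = 63.63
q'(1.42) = 221.61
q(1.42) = -151.53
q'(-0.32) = -142.03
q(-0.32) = 62.76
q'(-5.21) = 40.18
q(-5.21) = 61.48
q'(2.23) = 391.42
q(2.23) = 135.95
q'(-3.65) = -149.29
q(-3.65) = -49.22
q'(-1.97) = 156.09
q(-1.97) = -126.26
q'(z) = 30*z^2*sin(z) - 5*z^2*cos(z) - 15*z^2 + 30*z*sin(z)^2 + 110*z*sin(z) - 30*z*cos(z)^2 - 80*z*cos(z) - 40*z + 120*sin(z)^2 - 30*sin(z)*cos(z) - 20*sin(z) - 120*cos(z)^2 - 120*cos(z)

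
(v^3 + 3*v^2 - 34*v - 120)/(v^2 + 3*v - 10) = (v^2 - 2*v - 24)/(v - 2)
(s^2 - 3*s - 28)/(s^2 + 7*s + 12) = (s - 7)/(s + 3)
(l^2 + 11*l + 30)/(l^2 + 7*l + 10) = (l + 6)/(l + 2)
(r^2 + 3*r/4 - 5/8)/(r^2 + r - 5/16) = 2*(2*r - 1)/(4*r - 1)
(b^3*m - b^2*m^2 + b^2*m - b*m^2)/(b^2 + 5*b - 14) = b*m*(b^2 - b*m + b - m)/(b^2 + 5*b - 14)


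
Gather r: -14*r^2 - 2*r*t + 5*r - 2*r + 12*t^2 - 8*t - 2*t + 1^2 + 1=-14*r^2 + r*(3 - 2*t) + 12*t^2 - 10*t + 2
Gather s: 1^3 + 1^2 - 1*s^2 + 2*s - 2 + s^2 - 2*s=0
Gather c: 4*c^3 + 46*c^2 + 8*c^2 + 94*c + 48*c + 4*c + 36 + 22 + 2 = 4*c^3 + 54*c^2 + 146*c + 60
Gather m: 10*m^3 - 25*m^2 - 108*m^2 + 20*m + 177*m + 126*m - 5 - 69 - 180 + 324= 10*m^3 - 133*m^2 + 323*m + 70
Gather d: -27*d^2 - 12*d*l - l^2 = -27*d^2 - 12*d*l - l^2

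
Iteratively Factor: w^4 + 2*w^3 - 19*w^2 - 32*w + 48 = (w - 1)*(w^3 + 3*w^2 - 16*w - 48) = (w - 4)*(w - 1)*(w^2 + 7*w + 12) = (w - 4)*(w - 1)*(w + 3)*(w + 4)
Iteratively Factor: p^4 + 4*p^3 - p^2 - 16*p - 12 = (p + 1)*(p^3 + 3*p^2 - 4*p - 12) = (p + 1)*(p + 3)*(p^2 - 4) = (p - 2)*(p + 1)*(p + 3)*(p + 2)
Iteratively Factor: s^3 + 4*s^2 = (s + 4)*(s^2) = s*(s + 4)*(s)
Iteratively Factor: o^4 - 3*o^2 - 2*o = (o)*(o^3 - 3*o - 2) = o*(o + 1)*(o^2 - o - 2) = o*(o - 2)*(o + 1)*(o + 1)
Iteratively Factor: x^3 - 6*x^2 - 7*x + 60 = (x - 4)*(x^2 - 2*x - 15) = (x - 5)*(x - 4)*(x + 3)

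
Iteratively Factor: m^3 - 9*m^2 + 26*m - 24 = (m - 3)*(m^2 - 6*m + 8) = (m - 4)*(m - 3)*(m - 2)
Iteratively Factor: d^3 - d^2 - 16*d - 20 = (d + 2)*(d^2 - 3*d - 10) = (d - 5)*(d + 2)*(d + 2)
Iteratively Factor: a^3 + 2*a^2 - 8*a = (a - 2)*(a^2 + 4*a) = (a - 2)*(a + 4)*(a)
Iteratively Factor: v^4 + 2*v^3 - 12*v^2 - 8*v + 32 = (v + 4)*(v^3 - 2*v^2 - 4*v + 8) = (v + 2)*(v + 4)*(v^2 - 4*v + 4) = (v - 2)*(v + 2)*(v + 4)*(v - 2)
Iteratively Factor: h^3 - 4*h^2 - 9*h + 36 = (h - 4)*(h^2 - 9) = (h - 4)*(h + 3)*(h - 3)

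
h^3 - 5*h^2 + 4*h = h*(h - 4)*(h - 1)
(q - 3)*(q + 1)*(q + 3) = q^3 + q^2 - 9*q - 9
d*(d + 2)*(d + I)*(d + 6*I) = d^4 + 2*d^3 + 7*I*d^3 - 6*d^2 + 14*I*d^2 - 12*d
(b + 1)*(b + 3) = b^2 + 4*b + 3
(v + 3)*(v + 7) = v^2 + 10*v + 21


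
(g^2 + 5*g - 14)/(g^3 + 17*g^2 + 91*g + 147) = (g - 2)/(g^2 + 10*g + 21)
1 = 1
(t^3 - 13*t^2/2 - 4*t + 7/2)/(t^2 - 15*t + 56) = (2*t^2 + t - 1)/(2*(t - 8))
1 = 1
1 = 1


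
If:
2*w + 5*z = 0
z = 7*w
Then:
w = 0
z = 0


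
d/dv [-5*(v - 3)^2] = 30 - 10*v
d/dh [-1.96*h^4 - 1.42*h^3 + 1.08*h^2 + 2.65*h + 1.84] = -7.84*h^3 - 4.26*h^2 + 2.16*h + 2.65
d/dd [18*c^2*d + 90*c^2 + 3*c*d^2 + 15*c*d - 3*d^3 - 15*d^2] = 18*c^2 + 6*c*d + 15*c - 9*d^2 - 30*d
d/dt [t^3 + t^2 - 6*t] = 3*t^2 + 2*t - 6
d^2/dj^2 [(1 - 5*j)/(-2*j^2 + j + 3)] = 2*((7 - 30*j)*(-2*j^2 + j + 3) - (4*j - 1)^2*(5*j - 1))/(-2*j^2 + j + 3)^3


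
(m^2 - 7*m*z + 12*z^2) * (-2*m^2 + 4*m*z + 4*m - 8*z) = -2*m^4 + 18*m^3*z + 4*m^3 - 52*m^2*z^2 - 36*m^2*z + 48*m*z^3 + 104*m*z^2 - 96*z^3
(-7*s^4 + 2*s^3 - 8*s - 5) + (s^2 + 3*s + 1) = -7*s^4 + 2*s^3 + s^2 - 5*s - 4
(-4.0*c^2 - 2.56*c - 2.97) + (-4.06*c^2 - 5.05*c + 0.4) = -8.06*c^2 - 7.61*c - 2.57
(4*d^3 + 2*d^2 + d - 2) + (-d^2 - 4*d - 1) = 4*d^3 + d^2 - 3*d - 3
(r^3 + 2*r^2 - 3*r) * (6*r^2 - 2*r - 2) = 6*r^5 + 10*r^4 - 24*r^3 + 2*r^2 + 6*r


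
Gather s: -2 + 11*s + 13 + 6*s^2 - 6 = 6*s^2 + 11*s + 5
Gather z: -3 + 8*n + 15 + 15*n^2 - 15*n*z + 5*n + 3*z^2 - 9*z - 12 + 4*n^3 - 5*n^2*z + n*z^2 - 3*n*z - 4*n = 4*n^3 + 15*n^2 + 9*n + z^2*(n + 3) + z*(-5*n^2 - 18*n - 9)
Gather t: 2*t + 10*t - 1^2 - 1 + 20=12*t + 18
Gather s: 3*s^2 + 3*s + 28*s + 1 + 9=3*s^2 + 31*s + 10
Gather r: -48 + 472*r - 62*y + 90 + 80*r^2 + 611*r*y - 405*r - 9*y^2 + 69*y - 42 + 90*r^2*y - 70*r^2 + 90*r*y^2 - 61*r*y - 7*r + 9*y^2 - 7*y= r^2*(90*y + 10) + r*(90*y^2 + 550*y + 60)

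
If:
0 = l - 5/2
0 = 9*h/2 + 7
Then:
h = -14/9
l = 5/2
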